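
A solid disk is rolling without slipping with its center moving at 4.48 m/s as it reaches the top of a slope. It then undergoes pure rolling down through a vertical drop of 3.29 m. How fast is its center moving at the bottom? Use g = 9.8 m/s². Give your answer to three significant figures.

The moment of inertia is (1/2)MR², giving k ≡ I/(MR²) = 0.5.
Since it rolls without slipping, ω = v/R and KE = ½Mv² + ½Iω² = ½(1+k)Mv² = (3/4)Mv².
Conserving energy between top and bottom: (3/4)Mv² = (3/4)Mv₀² + Mgh, hence v² = v₀² + 2gh/(1+k).
v = √(4.48² + 2×9.8×3.29/1.5) = √63.06 ≈ 7.94 m/s.

v ≈ 7.94 m/s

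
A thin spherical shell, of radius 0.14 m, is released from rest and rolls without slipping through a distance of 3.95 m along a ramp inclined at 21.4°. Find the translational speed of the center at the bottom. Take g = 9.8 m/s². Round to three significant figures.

v ≈ 4.12 m/s

Here I = (2/3)MR², so the shape factor k = I/(MR²) = 2/3.
Pure rolling means v = ωR; then KE = ½Mv² + ½I(v/R)² = ½(1+k)Mv² = (5/6)Mv².
The vertical drop is h = L sinθ = 3.95 × sin21.4° = 1.441 m.
Setting Mgh = (5/6)Mv² gives v = √(2gh/(1+k)) = √(2·9.8·1.441/1.667) ≈ 4.12 m/s.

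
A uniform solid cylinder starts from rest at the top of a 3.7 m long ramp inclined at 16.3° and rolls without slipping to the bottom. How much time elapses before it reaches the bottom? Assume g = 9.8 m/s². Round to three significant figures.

t ≈ 2.01 s

The moment of inertia is (1/2)MR², giving k ≡ I/(MR²) = 0.5.
Translational: Mg sinθ − f = Ma. Rotational about the CM: fR = Iα = kMRa, so f = kMa.
Hence a = g sinθ/(1+k) = 9.8×sin16.3°/1.5 = 1.834 m/s².
Starting from rest, L = ½at², so t = √(2L/a) = √(2×3.7/1.834) ≈ 2.01 s.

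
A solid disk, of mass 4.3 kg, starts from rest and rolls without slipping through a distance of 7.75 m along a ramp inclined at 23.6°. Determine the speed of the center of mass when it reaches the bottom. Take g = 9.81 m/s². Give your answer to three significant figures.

v ≈ 6.37 m/s

For this body I = (1/2)MR², i.e. k = I/(MR²) = 0.5.
Since it rolls without slipping, ω = v/R and KE = ½Mv² + ½Iω² = ½(1+k)Mv² = (3/4)Mv².
The vertical drop is h = L sinθ = 7.75 × sin23.6° = 3.103 m.
Setting Mgh = (3/4)Mv² gives v = √(2gh/(1+k)) = √(2·9.81·3.103/1.5) ≈ 6.37 m/s.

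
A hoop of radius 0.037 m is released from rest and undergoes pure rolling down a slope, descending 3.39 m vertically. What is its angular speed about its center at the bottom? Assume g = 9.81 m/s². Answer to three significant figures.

ω ≈ 156 rad/s

For this body I = MR², i.e. k = I/(MR²) = 1.
Rolling without slipping gives ω = v/R, so the total kinetic energy is ½Mv² + ½Iω² = ½(1+k)Mv² = Mv².
Energy conservation Mgh = ½(1+k)Mv² gives v = √(2gh/(1+k)) = √(2 × 9.81 × 3.39 / 2) = 5.767 m/s.
Then ω = v/R = 5.767 / 0.037 ≈ 156 rad/s.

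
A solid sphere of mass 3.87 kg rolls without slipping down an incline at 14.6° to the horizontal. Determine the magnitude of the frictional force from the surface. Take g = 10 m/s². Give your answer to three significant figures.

f ≈ 2.79 N

With I = (2/5)MR², the ratio k = I/(MR²) is 0.4.
Translational: Mg sinθ − f = Ma. Rotational about the CM: fR = Iα = kMRa, so f = kMa.
Combining, a = g sinθ/(1+k) and f = kMa = kMg sinθ/(1+k).
f = 0.4 × 3.87 × 10 × sin14.6° / 1.4 ≈ 2.79 N.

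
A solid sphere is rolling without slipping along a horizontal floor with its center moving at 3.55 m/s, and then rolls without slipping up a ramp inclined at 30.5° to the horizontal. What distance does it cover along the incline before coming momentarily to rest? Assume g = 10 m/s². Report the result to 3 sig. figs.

d ≈ 1.74 m

With I = (2/5)MR², the ratio k = I/(MR²) is 0.4.
The rolling condition ω = v/R makes the rotational term ½I(v/R)² = ½kMv², so KE_total = ½(1+k)Mv² = (7/10)Mv².
Setting this equal to Mgh gives the vertical rise h = (1+k)v₀²/(2g) = 1.4×3.55²/(2×10) = 0.8822 m.
Along the incline, d = h/sinθ = 0.8822/sin30.5° ≈ 1.74 m.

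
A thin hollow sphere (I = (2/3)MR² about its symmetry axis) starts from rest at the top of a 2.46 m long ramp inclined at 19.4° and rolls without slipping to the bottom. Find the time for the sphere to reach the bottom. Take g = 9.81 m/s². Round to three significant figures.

t ≈ 1.59 s

Here I = (2/3)MR², so the shape factor k = I/(MR²) = 2/3.
Newton's second law down the slope: Mg sinθ − f = Ma. The torque equation fR = Iα (with α = a/R) gives f = kMa.
Hence a = g sinθ/(1+k) = 9.81×sin19.4°/1.667 = 1.955 m/s².
With constant a from rest, t = √(2L/a) = √(2·2.46/1.955) ≈ 1.59 s.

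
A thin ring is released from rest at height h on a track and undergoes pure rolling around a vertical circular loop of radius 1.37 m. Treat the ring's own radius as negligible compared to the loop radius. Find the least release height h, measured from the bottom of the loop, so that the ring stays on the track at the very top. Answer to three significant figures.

For this body I = MR², i.e. k = I/(MR²) = 1.
At the top of the loop, the minimum-contact condition is Mg = Mv_top²/r, so v_top² = gr.
With ω = v/R, the kinetic energy at speed v is ½(1+k)Mv² = Mv².
Energy conservation from release (height h) to the top (height 2r): Mgh = Mg(2r) + M·gr.
Thus h_min = 2r + (1+k)r/2 = r(2 + 2/2) = 1.37 × 3 ≈ 4.11 m.

h_min ≈ 4.11 m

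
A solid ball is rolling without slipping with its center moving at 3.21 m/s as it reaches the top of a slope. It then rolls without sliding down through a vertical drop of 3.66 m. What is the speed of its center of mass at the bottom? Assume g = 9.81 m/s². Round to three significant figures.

The moment of inertia is (2/5)MR², giving k ≡ I/(MR²) = 0.4.
The rolling condition ω = v/R makes the rotational term ½I(v/R)² = ½kMv², so KE_total = ½(1+k)Mv² = (7/10)Mv².
Conserving energy between top and bottom: (7/10)Mv² = (7/10)Mv₀² + Mgh, hence v² = v₀² + 2gh/(1+k).
v = √(3.21² + 2×9.81×3.66/1.4) = √61.6 ≈ 7.85 m/s.

v ≈ 7.85 m/s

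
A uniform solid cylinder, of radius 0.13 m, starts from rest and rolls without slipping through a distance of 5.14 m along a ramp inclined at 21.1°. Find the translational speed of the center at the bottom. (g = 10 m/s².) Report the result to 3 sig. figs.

v ≈ 4.97 m/s

For this body I = (1/2)MR², i.e. k = I/(MR²) = 0.5.
The rolling condition ω = v/R makes the rotational term ½I(v/R)² = ½kMv², so KE_total = ½(1+k)Mv² = (3/4)Mv².
The vertical drop is h = L sinθ = 5.14 × sin21.1° = 1.85 m.
Energy conservation: Mgh = (3/4)Mv², so v = √(2gh/(1+k)) = √(2 × 10 × 1.85 / 1.5) ≈ 4.97 m/s.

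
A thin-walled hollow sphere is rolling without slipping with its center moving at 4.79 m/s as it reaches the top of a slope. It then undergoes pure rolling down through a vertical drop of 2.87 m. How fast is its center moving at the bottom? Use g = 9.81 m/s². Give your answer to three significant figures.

v ≈ 7.53 m/s

The moment of inertia is (2/3)MR², giving k ≡ I/(MR²) = 2/3.
Pure rolling means v = ωR; then KE = ½Mv² + ½I(v/R)² = ½(1+k)Mv² = (5/6)Mv².
Conserving energy between top and bottom: (5/6)Mv² = (5/6)Mv₀² + Mgh, hence v² = v₀² + 2gh/(1+k).
v = √(4.79² + 2×9.81×2.87/1.667) = √56.73 ≈ 7.53 m/s.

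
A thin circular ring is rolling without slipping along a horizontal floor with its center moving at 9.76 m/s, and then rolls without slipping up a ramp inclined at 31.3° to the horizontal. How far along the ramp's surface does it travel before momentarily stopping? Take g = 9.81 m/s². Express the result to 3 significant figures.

With I = MR², the ratio k = I/(MR²) is 1.
Pure rolling means v = ωR; then KE = ½Mv² + ½I(v/R)² = ½(1+k)Mv² = Mv².
Setting this equal to Mgh gives the vertical rise h = (1+k)v₀²/(2g) = 2×9.76²/(2×9.81) = 9.71 m.
Along the incline, d = h/sinθ = 9.71/sin31.3° ≈ 18.7 m.

d ≈ 18.7 m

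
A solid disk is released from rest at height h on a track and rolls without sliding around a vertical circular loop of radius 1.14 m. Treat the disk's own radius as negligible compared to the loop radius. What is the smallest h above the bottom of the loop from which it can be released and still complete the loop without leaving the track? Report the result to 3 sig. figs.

h_min ≈ 3.14 m

Here I = (1/2)MR², so the shape factor k = I/(MR²) = 0.5.
At the top of the loop, the minimum-contact condition is Mg = Mv_top²/r, so v_top² = gr.
With ω = v/R, the kinetic energy at speed v is ½(1+k)Mv² = (3/4)Mv².
Energy conservation from release (height h) to the top (height 2r): Mgh = Mg(2r) + (3/4)M·gr.
Thus h_min = 2r + (1+k)r/2 = r(2 + 1.5/2) = 1.14 × 2.75 ≈ 3.14 m.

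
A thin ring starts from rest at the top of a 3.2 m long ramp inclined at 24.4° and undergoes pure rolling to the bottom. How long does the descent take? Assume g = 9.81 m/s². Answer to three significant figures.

t ≈ 1.78 s

Here I = MR², so the shape factor k = I/(MR²) = 1.
Translational: Mg sinθ − f = Ma. Rotational about the CM: fR = Iα = kMRa, so f = kMa.
Hence a = g sinθ/(1+k) = 9.81×sin24.4°/2 = 2.026 m/s².
With constant a from rest, t = √(2L/a) = √(2·3.2/2.026) ≈ 1.78 s.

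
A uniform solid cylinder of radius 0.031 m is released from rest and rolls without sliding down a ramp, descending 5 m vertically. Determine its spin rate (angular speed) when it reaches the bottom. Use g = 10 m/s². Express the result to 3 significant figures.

With I = (1/2)MR², the ratio k = I/(MR²) is 0.5.
Pure rolling means v = ωR; then KE = ½Mv² + ½I(v/R)² = ½(1+k)Mv² = (3/4)Mv².
Energy conservation Mgh = ½(1+k)Mv² gives v = √(2gh/(1+k)) = √(2 × 10 × 5 / 1.5) = 8.165 m/s.
The angular speed follows from ω = v/R = 8.165/0.031 ≈ 263 rad/s.

ω ≈ 263 rad/s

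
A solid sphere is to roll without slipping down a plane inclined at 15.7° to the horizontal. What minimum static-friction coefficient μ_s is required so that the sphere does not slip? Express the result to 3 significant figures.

For this body I = (2/5)MR², i.e. k = I/(MR²) = 0.4.
Newton's second law down the slope: Mg sinθ − f = Ma. The torque equation fR = Iα (with α = a/R) gives f = kMa.
These give a = g sinθ/(1+k) and the required friction f = kMg sinθ/(1+k).
With N = Mg cosθ, the no-slip condition f ≤ μN gives μ_min = f/N = k tanθ/(1+k).
μ_min = 0.4 × tan15.7° / 1.4 ≈ 0.0803.

μ_min ≈ 0.0803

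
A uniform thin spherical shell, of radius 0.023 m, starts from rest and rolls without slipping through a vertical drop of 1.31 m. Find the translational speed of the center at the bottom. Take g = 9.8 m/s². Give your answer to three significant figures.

With I = (2/3)MR², the ratio k = I/(MR²) is 2/3.
Since it rolls without slipping, ω = v/R and KE = ½Mv² + ½Iω² = ½(1+k)Mv² = (5/6)Mv².
Setting Mgh = (5/6)Mv² gives v = √(2gh/(1+k)) = √(2·9.8·1.31/1.667) ≈ 3.92 m/s.

v ≈ 3.92 m/s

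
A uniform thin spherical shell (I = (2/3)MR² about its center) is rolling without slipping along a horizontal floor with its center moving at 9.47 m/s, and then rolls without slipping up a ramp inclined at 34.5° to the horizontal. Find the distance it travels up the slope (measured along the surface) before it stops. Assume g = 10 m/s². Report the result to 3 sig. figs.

For this body I = (2/3)MR², i.e. k = I/(MR²) = 2/3.
Rolling without slipping gives ω = v/R, so the total kinetic energy is ½Mv² + ½Iω² = ½(1+k)Mv² = (5/6)Mv².
Setting this equal to Mgh gives the vertical rise h = (1+k)v₀²/(2g) = 1.667×9.47²/(2×10) = 7.473 m.
Along the incline, d = h/sinθ = 7.473/sin34.5° ≈ 13.2 m.

d ≈ 13.2 m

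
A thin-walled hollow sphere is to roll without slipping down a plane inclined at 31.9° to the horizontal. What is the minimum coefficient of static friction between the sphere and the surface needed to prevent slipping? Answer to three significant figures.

With I = (2/3)MR², the ratio k = I/(MR²) is 2/3.
Along the incline Mg sinθ − f = Ma, and torque about the center fR = Iα = kMR²(a/R) gives f = kMa.
These give a = g sinθ/(1+k) and the required friction f = kMg sinθ/(1+k).
With N = Mg cosθ, the no-slip condition f ≤ μN gives μ_min = f/N = k tanθ/(1+k).
μ_min = (2/3) × tan31.9° / 1.667 ≈ 0.249.

μ_min ≈ 0.249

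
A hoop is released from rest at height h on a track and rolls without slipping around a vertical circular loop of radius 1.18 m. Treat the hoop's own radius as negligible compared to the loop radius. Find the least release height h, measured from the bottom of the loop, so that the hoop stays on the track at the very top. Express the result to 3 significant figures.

The moment of inertia is MR², giving k ≡ I/(MR²) = 1.
At the top, contact is just lost when gravity alone supplies the centripetal force: Mg = Mv_top²/r, i.e. v_top² = gr.
With ω = v/R, the kinetic energy at speed v is ½(1+k)Mv² = Mv².
Energy conservation from release (height h) to the top (height 2r): Mgh = Mg(2r) + M·gr.
Thus h_min = 2r + (1+k)r/2 = r(2 + 2/2) = 1.18 × 3 ≈ 3.54 m.

h_min ≈ 3.54 m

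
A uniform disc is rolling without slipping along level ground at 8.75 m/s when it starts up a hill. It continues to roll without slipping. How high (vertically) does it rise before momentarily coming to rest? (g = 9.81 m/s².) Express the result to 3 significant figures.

Here I = (1/2)MR², so the shape factor k = I/(MR²) = 0.5.
Since it rolls without slipping, ω = v/R and KE = ½Mv² + ½Iω² = ½(1+k)Mv² = (3/4)Mv².
All of this converts to potential energy at the highest point: (3/4)Mv₀² = Mgh.
Thus h = (1+k)v₀²/(2g) = 1.5 × 8.75² / (2 × 9.81) ≈ 5.85 m.

h ≈ 5.85 m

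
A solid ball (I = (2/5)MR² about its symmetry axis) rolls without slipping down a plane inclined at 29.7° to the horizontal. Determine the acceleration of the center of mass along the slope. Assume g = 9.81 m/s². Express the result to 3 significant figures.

For this body I = (2/5)MR², i.e. k = I/(MR²) = 0.4.
Along the incline Mg sinθ − f = Ma, and torque about the center fR = Iα = kMR²(a/R) gives f = kMa.
Eliminating f: Mg sinθ = (1+k)Ma, so a = g sinθ/(1+k) = 9.81 × sin29.7° / 1.4 ≈ 3.47 m/s².

a ≈ 3.47 m/s²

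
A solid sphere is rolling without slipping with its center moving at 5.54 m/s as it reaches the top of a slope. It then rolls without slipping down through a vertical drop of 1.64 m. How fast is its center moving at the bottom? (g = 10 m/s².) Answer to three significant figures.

v ≈ 7.36 m/s

Here I = (2/5)MR², so the shape factor k = I/(MR²) = 0.4.
The rolling condition ω = v/R makes the rotational term ½I(v/R)² = ½kMv², so KE_total = ½(1+k)Mv² = (7/10)Mv².
Energy conservation: (7/10)Mv₀² + Mgh = (7/10)Mv², so v² = v₀² + 2gh/(1+k).
v = √(5.54² + 2×10×1.64/1.4) = √54.12 ≈ 7.36 m/s.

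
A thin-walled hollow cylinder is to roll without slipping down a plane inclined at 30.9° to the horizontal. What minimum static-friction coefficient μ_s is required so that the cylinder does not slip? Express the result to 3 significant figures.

Here I = MR², so the shape factor k = I/(MR²) = 1.
Translational: Mg sinθ − f = Ma. Rotational about the CM: fR = Iα = kMRa, so f = kMa.
These give a = g sinθ/(1+k) and the required friction f = kMg sinθ/(1+k).
With N = Mg cosθ, the no-slip condition f ≤ μN gives μ_min = f/N = k tanθ/(1+k).
μ_min = 1 × tan30.9° / 2 ≈ 0.299.

μ_min ≈ 0.299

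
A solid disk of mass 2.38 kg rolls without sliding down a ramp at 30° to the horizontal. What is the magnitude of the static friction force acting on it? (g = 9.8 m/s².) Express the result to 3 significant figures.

f ≈ 3.89 N

Here I = (1/2)MR², so the shape factor k = I/(MR²) = 0.5.
Newton's second law down the slope: Mg sinθ − f = Ma. The torque equation fR = Iα (with α = a/R) gives f = kMa.
Combining, a = g sinθ/(1+k) and f = kMa = kMg sinθ/(1+k).
f = 0.5 × 2.38 × 9.8 × sin30° / 1.5 ≈ 3.89 N.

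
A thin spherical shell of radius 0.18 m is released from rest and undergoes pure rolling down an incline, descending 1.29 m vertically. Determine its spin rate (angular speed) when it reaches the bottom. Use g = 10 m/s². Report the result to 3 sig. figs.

ω ≈ 21.9 rad/s

With I = (2/3)MR², the ratio k = I/(MR²) is 2/3.
The rolling condition ω = v/R makes the rotational term ½I(v/R)² = ½kMv², so KE_total = ½(1+k)Mv² = (5/6)Mv².
Energy conservation Mgh = ½(1+k)Mv² gives v = √(2gh/(1+k)) = √(2 × 10 × 1.29 / 1.667) = 3.934 m/s.
Then ω = v/R = 3.934 / 0.18 ≈ 21.9 rad/s.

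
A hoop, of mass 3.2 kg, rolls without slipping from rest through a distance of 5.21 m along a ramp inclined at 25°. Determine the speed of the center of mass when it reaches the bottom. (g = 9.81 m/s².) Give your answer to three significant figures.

v ≈ 4.65 m/s

With I = MR², the ratio k = I/(MR²) is 1.
Rolling without slipping gives ω = v/R, so the total kinetic energy is ½Mv² + ½Iω² = ½(1+k)Mv² = Mv².
The vertical drop is h = L sinθ = 5.21 × sin25° = 2.202 m.
Setting Mgh = Mv² gives v = √(2gh/(1+k)) = √(2·9.81·2.202/2) ≈ 4.65 m/s.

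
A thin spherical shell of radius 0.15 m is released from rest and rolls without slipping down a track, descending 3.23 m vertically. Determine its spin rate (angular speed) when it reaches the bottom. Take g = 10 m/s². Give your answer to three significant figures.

ω ≈ 41.5 rad/s

The moment of inertia is (2/3)MR², giving k ≡ I/(MR²) = 2/3.
Pure rolling means v = ωR; then KE = ½Mv² + ½I(v/R)² = ½(1+k)Mv² = (5/6)Mv².
Energy conservation Mgh = ½(1+k)Mv² gives v = √(2gh/(1+k)) = √(2 × 10 × 3.23 / 1.667) = 6.226 m/s.
Then ω = v/R = 6.226 / 0.15 ≈ 41.5 rad/s.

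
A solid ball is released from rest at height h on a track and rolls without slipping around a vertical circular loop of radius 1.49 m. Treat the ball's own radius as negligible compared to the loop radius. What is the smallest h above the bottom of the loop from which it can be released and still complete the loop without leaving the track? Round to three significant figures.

With I = (2/5)MR², the ratio k = I/(MR²) is 0.4.
At the top of the loop, the minimum-contact condition is Mg = Mv_top²/r, so v_top² = gr.
With ω = v/R, the kinetic energy at speed v is ½(1+k)Mv² = (7/10)Mv².
Energy conservation from release (height h) to the top (height 2r): Mgh = Mg(2r) + (7/10)M·gr.
Thus h_min = 2r + (1+k)r/2 = r(2 + 1.4/2) = 1.49 × 2.7 ≈ 4.02 m.

h_min ≈ 4.02 m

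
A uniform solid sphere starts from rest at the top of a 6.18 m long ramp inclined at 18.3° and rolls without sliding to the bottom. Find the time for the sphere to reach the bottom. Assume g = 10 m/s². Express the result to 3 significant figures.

With I = (2/5)MR², the ratio k = I/(MR²) is 0.4.
Newton's second law down the slope: Mg sinθ − f = Ma. The torque equation fR = Iα (with α = a/R) gives f = kMa.
Hence a = g sinθ/(1+k) = 10×sin18.3°/1.4 = 2.243 m/s².
Starting from rest, L = ½at², so t = √(2L/a) = √(2×6.18/2.243) ≈ 2.35 s.

t ≈ 2.35 s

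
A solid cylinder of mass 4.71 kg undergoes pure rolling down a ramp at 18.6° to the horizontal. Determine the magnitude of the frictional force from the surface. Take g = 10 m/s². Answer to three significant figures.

Here I = (1/2)MR², so the shape factor k = I/(MR²) = 0.5.
Along the incline Mg sinθ − f = Ma, and torque about the center fR = Iα = kMR²(a/R) gives f = kMa.
Combining, a = g sinθ/(1+k) and f = kMa = kMg sinθ/(1+k).
f = 0.5 × 4.71 × 10 × sin18.6° / 1.5 ≈ 5.01 N.

f ≈ 5.01 N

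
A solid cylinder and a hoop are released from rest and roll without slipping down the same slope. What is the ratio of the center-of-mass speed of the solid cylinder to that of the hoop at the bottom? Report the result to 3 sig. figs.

v_ratio ≈ 1.15

Each satisfies Mgh = ½(1+k)Mv² with k = I/(MR²), so v ∝ 1/√(1+k).
For the solid cylinder k = 0.5; for the hoop k = 1.
v₁/v₂ = √((1+k₂)/(1+k₁)) = √(2/1.5) ≈ 1.15.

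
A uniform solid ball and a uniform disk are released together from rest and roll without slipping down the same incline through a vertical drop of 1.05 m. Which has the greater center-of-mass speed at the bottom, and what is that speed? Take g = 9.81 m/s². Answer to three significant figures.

the uniform solid ball, at v ≈ 3.84 m/s

For rolling without slipping, Mgh = ½(1+k)Mv² where k = I/(MR²), so v = √(2gh/(1+k)).
Uniform solid ball: k = 0.4, giving v = √(2×9.81×1.05/1.4) = 3.836 m/s.
Uniform disk: k = 0.5, giving v = √(2×9.81×1.05/1.5) = 3.706 m/s.
The smaller k wins: the uniform solid ball, at ≈ 3.84 m/s.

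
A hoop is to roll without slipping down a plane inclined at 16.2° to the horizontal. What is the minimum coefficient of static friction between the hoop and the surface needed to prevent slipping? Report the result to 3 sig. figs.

μ_min ≈ 0.145

The moment of inertia is MR², giving k ≡ I/(MR²) = 1.
Along the incline Mg sinθ − f = Ma, and torque about the center fR = Iα = kMR²(a/R) gives f = kMa.
These give a = g sinθ/(1+k) and the required friction f = kMg sinθ/(1+k).
The normal force is N = Mg cosθ, so μ_min = f/N = k tanθ/(1+k).
μ_min = 1 × tan16.2° / 2 ≈ 0.145.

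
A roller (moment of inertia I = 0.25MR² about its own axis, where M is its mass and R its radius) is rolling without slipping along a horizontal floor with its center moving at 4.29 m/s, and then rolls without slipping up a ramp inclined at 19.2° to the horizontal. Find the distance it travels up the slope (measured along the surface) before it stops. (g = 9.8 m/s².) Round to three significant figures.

With I = 0.25MR², the ratio k = I/(MR²) is 0.25.
Since it rolls without slipping, ω = v/R and KE = ½Mv² + ½Iω² = ½(1+k)Mv² = (5/8)Mv².
Setting this equal to Mgh gives the vertical rise h = (1+k)v₀²/(2g) = 1.25×4.29²/(2×9.8) = 1.174 m.
Along the incline, d = h/sinθ = 1.174/sin19.2° ≈ 3.57 m.

d ≈ 3.57 m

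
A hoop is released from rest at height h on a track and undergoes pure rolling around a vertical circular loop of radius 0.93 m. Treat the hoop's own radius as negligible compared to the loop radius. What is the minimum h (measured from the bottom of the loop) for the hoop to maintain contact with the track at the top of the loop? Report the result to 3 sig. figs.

The moment of inertia is MR², giving k ≡ I/(MR²) = 1.
At the top, contact is just lost when gravity alone supplies the centripetal force: Mg = Mv_top²/r, i.e. v_top² = gr.
With ω = v/R, the kinetic energy at speed v is ½(1+k)Mv² = Mv².
Energy conservation from release (height h) to the top (height 2r): Mgh = Mg(2r) + M·gr.
Thus h_min = 2r + (1+k)r/2 = r(2 + 2/2) = 0.93 × 3 ≈ 2.79 m.

h_min ≈ 2.79 m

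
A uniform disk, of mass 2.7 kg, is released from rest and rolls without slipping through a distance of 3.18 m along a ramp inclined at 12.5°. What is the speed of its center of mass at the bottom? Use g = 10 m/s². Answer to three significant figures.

For this body I = (1/2)MR², i.e. k = I/(MR²) = 0.5.
Rolling without slipping gives ω = v/R, so the total kinetic energy is ½Mv² + ½Iω² = ½(1+k)Mv² = (3/4)Mv².
The vertical drop is h = L sinθ = 3.18 × sin12.5° = 0.6883 m.
Energy conservation: Mgh = (3/4)Mv², so v = √(2gh/(1+k)) = √(2 × 10 × 0.6883 / 1.5) ≈ 3.03 m/s.

v ≈ 3.03 m/s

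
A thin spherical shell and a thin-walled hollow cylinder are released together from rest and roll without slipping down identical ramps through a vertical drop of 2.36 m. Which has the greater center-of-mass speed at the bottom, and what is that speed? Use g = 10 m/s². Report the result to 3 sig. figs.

the thin spherical shell, at v ≈ 5.32 m/s

For rolling without slipping, Mgh = ½(1+k)Mv² where k = I/(MR²), so v = √(2gh/(1+k)).
Thin spherical shell: k = 2/3, giving v = √(2×10×2.36/1.667) = 5.322 m/s.
Thin-walled hollow cylinder: k = 1, giving v = √(2×10×2.36/2) = 4.858 m/s.
The smaller k wins: the thin spherical shell, at ≈ 5.32 m/s.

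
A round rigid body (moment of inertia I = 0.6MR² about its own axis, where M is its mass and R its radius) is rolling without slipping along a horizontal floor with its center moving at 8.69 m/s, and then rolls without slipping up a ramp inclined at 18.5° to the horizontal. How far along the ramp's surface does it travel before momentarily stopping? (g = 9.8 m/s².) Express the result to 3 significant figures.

The moment of inertia is 0.6MR², giving k ≡ I/(MR²) = 0.6.
Pure rolling means v = ωR; then KE = ½Mv² + ½I(v/R)² = ½(1+k)Mv² = (4/5)Mv².
Setting this equal to Mgh gives the vertical rise h = (1+k)v₀²/(2g) = 1.6×8.69²/(2×9.8) = 6.165 m.
Along the incline, d = h/sinθ = 6.165/sin18.5° ≈ 19.4 m.

d ≈ 19.4 m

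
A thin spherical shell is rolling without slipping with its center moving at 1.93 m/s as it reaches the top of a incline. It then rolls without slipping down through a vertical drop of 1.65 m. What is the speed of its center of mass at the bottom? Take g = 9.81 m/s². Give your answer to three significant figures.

For this body I = (2/3)MR², i.e. k = I/(MR²) = 2/3.
The rolling condition ω = v/R makes the rotational term ½I(v/R)² = ½kMv², so KE_total = ½(1+k)Mv² = (5/6)Mv².
Energy conservation: (5/6)Mv₀² + Mgh = (5/6)Mv², so v² = v₀² + 2gh/(1+k).
v = √(1.93² + 2×9.81×1.65/1.667) = √23.15 ≈ 4.81 m/s.

v ≈ 4.81 m/s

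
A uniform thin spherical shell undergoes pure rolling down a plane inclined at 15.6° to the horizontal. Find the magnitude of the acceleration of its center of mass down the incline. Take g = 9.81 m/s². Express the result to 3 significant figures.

a ≈ 1.58 m/s²

For this body I = (2/3)MR², i.e. k = I/(MR²) = 2/3.
Newton's second law down the slope: Mg sinθ − f = Ma. The torque equation fR = Iα (with α = a/R) gives f = kMa.
Eliminating f: Mg sinθ = (1+k)Ma, so a = g sinθ/(1+k) = 9.81 × sin15.6° / 1.667 ≈ 1.58 m/s².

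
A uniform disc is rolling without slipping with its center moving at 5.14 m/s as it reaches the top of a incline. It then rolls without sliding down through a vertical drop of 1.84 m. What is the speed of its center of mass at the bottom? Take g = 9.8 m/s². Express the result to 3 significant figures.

For this body I = (1/2)MR², i.e. k = I/(MR²) = 0.5.
Rolling without slipping gives ω = v/R, so the total kinetic energy is ½Mv² + ½Iω² = ½(1+k)Mv² = (3/4)Mv².
Conserving energy between top and bottom: (3/4)Mv² = (3/4)Mv₀² + Mgh, hence v² = v₀² + 2gh/(1+k).
v = √(5.14² + 2×9.8×1.84/1.5) = √50.46 ≈ 7.10 m/s.

v ≈ 7.10 m/s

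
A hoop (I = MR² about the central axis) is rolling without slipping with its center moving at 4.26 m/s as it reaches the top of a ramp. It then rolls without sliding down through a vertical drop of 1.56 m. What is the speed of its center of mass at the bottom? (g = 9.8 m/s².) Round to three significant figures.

v ≈ 5.78 m/s

The moment of inertia is MR², giving k ≡ I/(MR²) = 1.
Rolling without slipping gives ω = v/R, so the total kinetic energy is ½Mv² + ½Iω² = ½(1+k)Mv² = Mv².
Energy conservation: Mv₀² + Mgh = Mv², so v² = v₀² + 2gh/(1+k).
v = √(4.26² + 2×9.8×1.56/2) = √33.44 ≈ 5.78 m/s.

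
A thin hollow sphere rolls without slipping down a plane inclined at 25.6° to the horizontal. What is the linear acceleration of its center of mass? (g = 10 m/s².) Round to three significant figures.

For this body I = (2/3)MR², i.e. k = I/(MR²) = 2/3.
Newton's second law down the slope: Mg sinθ − f = Ma. The torque equation fR = Iα (with α = a/R) gives f = kMa.
Eliminating f: Mg sinθ = (1+k)Ma, so a = g sinθ/(1+k) = 10 × sin25.6° / 1.667 ≈ 2.59 m/s².

a ≈ 2.59 m/s²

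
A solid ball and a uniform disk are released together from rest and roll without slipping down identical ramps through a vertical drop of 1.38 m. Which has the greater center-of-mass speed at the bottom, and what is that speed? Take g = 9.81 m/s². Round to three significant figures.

the solid ball, at v ≈ 4.40 m/s

For rolling without slipping, Mgh = ½(1+k)Mv² where k = I/(MR²), so v = √(2gh/(1+k)).
Solid ball: k = 0.4, giving v = √(2×9.81×1.38/1.4) = 4.398 m/s.
Uniform disk: k = 0.5, giving v = √(2×9.81×1.38/1.5) = 4.249 m/s.
The smaller k wins: the solid ball, at ≈ 4.40 m/s.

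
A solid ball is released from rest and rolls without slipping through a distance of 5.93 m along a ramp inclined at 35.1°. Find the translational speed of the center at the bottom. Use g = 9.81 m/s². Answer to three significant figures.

The moment of inertia is (2/5)MR², giving k ≡ I/(MR²) = 0.4.
Rolling without slipping gives ω = v/R, so the total kinetic energy is ½Mv² + ½Iω² = ½(1+k)Mv² = (7/10)Mv².
The vertical drop is h = L sinθ = 5.93 × sin35.1° = 3.41 m.
Setting Mgh = (7/10)Mv² gives v = √(2gh/(1+k)) = √(2·9.81·3.41/1.4) ≈ 6.91 m/s.

v ≈ 6.91 m/s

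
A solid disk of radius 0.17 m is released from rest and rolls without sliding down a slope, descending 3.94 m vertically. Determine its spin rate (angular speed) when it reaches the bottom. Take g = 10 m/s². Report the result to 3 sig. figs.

ω ≈ 42.6 rad/s

The moment of inertia is (1/2)MR², giving k ≡ I/(MR²) = 0.5.
Pure rolling means v = ωR; then KE = ½Mv² + ½I(v/R)² = ½(1+k)Mv² = (3/4)Mv².
Energy conservation Mgh = ½(1+k)Mv² gives v = √(2gh/(1+k)) = √(2 × 10 × 3.94 / 1.5) = 7.248 m/s.
Then ω = v/R = 7.248 / 0.17 ≈ 42.6 rad/s.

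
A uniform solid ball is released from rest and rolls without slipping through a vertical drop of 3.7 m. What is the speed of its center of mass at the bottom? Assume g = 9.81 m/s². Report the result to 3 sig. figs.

v ≈ 7.20 m/s

With I = (2/5)MR², the ratio k = I/(MR²) is 0.4.
Pure rolling means v = ωR; then KE = ½Mv² + ½I(v/R)² = ½(1+k)Mv² = (7/10)Mv².
Energy conservation: Mgh = (7/10)Mv², so v = √(2gh/(1+k)) = √(2 × 9.81 × 3.7 / 1.4) ≈ 7.20 m/s.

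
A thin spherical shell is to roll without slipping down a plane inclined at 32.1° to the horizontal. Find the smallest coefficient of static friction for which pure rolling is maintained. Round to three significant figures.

μ_min ≈ 0.251

The moment of inertia is (2/3)MR², giving k ≡ I/(MR²) = 2/3.
Translational: Mg sinθ − f = Ma. Rotational about the CM: fR = Iα = kMRa, so f = kMa.
These give a = g sinθ/(1+k) and the required friction f = kMg sinθ/(1+k).
The normal force is N = Mg cosθ, so μ_min = f/N = k tanθ/(1+k).
μ_min = (2/3) × tan32.1° / 1.667 ≈ 0.251.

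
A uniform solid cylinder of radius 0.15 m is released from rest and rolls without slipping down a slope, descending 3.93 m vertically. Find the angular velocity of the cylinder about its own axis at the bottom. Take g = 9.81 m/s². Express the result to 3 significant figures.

ω ≈ 47.8 rad/s

With I = (1/2)MR², the ratio k = I/(MR²) is 0.5.
Pure rolling means v = ωR; then KE = ½Mv² + ½I(v/R)² = ½(1+k)Mv² = (3/4)Mv².
Energy conservation Mgh = ½(1+k)Mv² gives v = √(2gh/(1+k)) = √(2 × 9.81 × 3.93 / 1.5) = 7.17 m/s.
The angular speed follows from ω = v/R = 7.17/0.15 ≈ 47.8 rad/s.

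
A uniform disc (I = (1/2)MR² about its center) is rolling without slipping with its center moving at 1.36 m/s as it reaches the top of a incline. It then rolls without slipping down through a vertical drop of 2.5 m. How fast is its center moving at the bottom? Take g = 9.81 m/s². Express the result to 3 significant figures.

v ≈ 5.88 m/s

With I = (1/2)MR², the ratio k = I/(MR²) is 0.5.
The rolling condition ω = v/R makes the rotational term ½I(v/R)² = ½kMv², so KE_total = ½(1+k)Mv² = (3/4)Mv².
Energy conservation: (3/4)Mv₀² + Mgh = (3/4)Mv², so v² = v₀² + 2gh/(1+k).
v = √(1.36² + 2×9.81×2.5/1.5) = √34.55 ≈ 5.88 m/s.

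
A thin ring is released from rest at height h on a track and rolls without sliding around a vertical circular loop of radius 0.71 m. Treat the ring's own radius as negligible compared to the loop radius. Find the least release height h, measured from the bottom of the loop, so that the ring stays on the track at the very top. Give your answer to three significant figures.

h_min ≈ 2.13 m

Here I = MR², so the shape factor k = I/(MR²) = 1.
At the top of the loop, the minimum-contact condition is Mg = Mv_top²/r, so v_top² = gr.
With ω = v/R, the kinetic energy at speed v is ½(1+k)Mv² = Mv².
Energy conservation from release (height h) to the top (height 2r): Mgh = Mg(2r) + M·gr.
Thus h_min = 2r + (1+k)r/2 = r(2 + 2/2) = 0.71 × 3 ≈ 2.13 m.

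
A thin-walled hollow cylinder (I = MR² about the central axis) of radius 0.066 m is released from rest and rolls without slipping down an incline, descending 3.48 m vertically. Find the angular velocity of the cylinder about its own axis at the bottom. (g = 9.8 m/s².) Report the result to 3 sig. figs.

With I = MR², the ratio k = I/(MR²) is 1.
Since it rolls without slipping, ω = v/R and KE = ½Mv² + ½Iω² = ½(1+k)Mv² = Mv².
Energy conservation Mgh = ½(1+k)Mv² gives v = √(2gh/(1+k)) = √(2 × 9.8 × 3.48 / 2) = 5.84 m/s.
The angular speed follows from ω = v/R = 5.84/0.066 ≈ 88.5 rad/s.

ω ≈ 88.5 rad/s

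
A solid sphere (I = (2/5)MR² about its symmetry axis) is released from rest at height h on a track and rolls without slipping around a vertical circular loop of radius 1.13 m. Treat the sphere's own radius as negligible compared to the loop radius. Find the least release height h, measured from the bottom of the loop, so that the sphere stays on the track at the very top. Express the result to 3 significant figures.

The moment of inertia is (2/5)MR², giving k ≡ I/(MR²) = 0.4.
At the top of the loop, the minimum-contact condition is Mg = Mv_top²/r, so v_top² = gr.
With ω = v/R, the kinetic energy at speed v is ½(1+k)Mv² = (7/10)Mv².
Energy conservation from release (height h) to the top (height 2r): Mgh = Mg(2r) + (7/10)M·gr.
Thus h_min = 2r + (1+k)r/2 = r(2 + 1.4/2) = 1.13 × 2.7 ≈ 3.05 m.

h_min ≈ 3.05 m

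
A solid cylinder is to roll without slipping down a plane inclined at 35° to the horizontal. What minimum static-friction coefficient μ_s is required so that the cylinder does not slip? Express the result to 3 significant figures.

For this body I = (1/2)MR², i.e. k = I/(MR²) = 0.5.
Newton's second law down the slope: Mg sinθ − f = Ma. The torque equation fR = Iα (with α = a/R) gives f = kMa.
These give a = g sinθ/(1+k) and the required friction f = kMg sinθ/(1+k).
With N = Mg cosθ, the no-slip condition f ≤ μN gives μ_min = f/N = k tanθ/(1+k).
μ_min = 0.5 × tan35° / 1.5 ≈ 0.233.

μ_min ≈ 0.233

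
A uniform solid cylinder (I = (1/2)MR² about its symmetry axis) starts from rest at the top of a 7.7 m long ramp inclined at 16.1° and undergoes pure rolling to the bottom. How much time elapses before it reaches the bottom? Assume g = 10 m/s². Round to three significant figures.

t ≈ 2.89 s

For this body I = (1/2)MR², i.e. k = I/(MR²) = 0.5.
Along the incline Mg sinθ − f = Ma, and torque about the center fR = Iα = kMR²(a/R) gives f = kMa.
Hence a = g sinθ/(1+k) = 10×sin16.1°/1.5 = 1.849 m/s².
Starting from rest, L = ½at², so t = √(2L/a) = √(2×7.7/1.849) ≈ 2.89 s.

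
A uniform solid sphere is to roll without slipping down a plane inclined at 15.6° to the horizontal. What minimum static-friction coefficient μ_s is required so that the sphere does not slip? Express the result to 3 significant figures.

The moment of inertia is (2/5)MR², giving k ≡ I/(MR²) = 0.4.
Newton's second law down the slope: Mg sinθ − f = Ma. The torque equation fR = Iα (with α = a/R) gives f = kMa.
These give a = g sinθ/(1+k) and the required friction f = kMg sinθ/(1+k).
With N = Mg cosθ, the no-slip condition f ≤ μN gives μ_min = f/N = k tanθ/(1+k).
μ_min = 0.4 × tan15.6° / 1.4 ≈ 0.0798.

μ_min ≈ 0.0798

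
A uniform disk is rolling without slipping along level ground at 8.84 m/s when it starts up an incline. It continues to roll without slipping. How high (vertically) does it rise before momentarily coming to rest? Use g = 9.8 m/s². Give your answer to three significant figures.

For this body I = (1/2)MR², i.e. k = I/(MR²) = 0.5.
Pure rolling means v = ωR; then KE = ½Mv² + ½I(v/R)² = ½(1+k)Mv² = (3/4)Mv².
At the top the kinetic energy is zero, so (3/4)Mv₀² = Mgh.
Thus h = (1+k)v₀²/(2g) = 1.5 × 8.84² / (2 × 9.8) ≈ 5.98 m.

h ≈ 5.98 m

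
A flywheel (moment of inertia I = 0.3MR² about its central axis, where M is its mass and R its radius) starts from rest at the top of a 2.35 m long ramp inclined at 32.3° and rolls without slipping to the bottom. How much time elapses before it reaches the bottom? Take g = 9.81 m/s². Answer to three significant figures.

Here I = 0.3MR², so the shape factor k = I/(MR²) = 0.3.
Translational: Mg sinθ − f = Ma. Rotational about the CM: fR = Iα = kMRa, so f = kMa.
Hence a = g sinθ/(1+k) = 9.81×sin32.3°/1.3 = 4.032 m/s².
With constant a from rest, t = √(2L/a) = √(2·2.35/4.032) ≈ 1.08 s.

t ≈ 1.08 s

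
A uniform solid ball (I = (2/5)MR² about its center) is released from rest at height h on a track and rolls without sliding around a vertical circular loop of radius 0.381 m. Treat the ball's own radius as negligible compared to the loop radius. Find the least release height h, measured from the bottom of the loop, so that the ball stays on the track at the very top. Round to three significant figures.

h_min ≈ 1.03 m

With I = (2/5)MR², the ratio k = I/(MR²) is 0.4.
At the top, contact is just lost when gravity alone supplies the centripetal force: Mg = Mv_top²/r, i.e. v_top² = gr.
With ω = v/R, the kinetic energy at speed v is ½(1+k)Mv² = (7/10)Mv².
Energy conservation from release (height h) to the top (height 2r): Mgh = Mg(2r) + (7/10)M·gr.
Thus h_min = 2r + (1+k)r/2 = r(2 + 1.4/2) = 0.381 × 2.7 ≈ 1.03 m.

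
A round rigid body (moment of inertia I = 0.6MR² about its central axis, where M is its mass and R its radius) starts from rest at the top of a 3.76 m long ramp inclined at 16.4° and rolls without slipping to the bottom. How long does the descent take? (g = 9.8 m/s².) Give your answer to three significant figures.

t ≈ 2.09 s

For this body I = 0.6MR², i.e. k = I/(MR²) = 0.6.
Along the incline Mg sinθ − f = Ma, and torque about the center fR = Iα = kMR²(a/R) gives f = kMa.
Hence a = g sinθ/(1+k) = 9.8×sin16.4°/1.6 = 1.729 m/s².
Starting from rest, L = ½at², so t = √(2L/a) = √(2×3.76/1.729) ≈ 2.09 s.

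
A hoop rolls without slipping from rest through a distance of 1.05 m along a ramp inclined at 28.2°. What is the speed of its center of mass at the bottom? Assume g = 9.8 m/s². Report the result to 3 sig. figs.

v ≈ 2.21 m/s

The moment of inertia is MR², giving k ≡ I/(MR²) = 1.
Pure rolling means v = ωR; then KE = ½Mv² + ½I(v/R)² = ½(1+k)Mv² = Mv².
The vertical drop is h = L sinθ = 1.05 × sin28.2° = 0.4962 m.
Energy conservation: Mgh = Mv², so v = √(2gh/(1+k)) = √(2 × 9.8 × 0.4962 / 2) ≈ 2.21 m/s.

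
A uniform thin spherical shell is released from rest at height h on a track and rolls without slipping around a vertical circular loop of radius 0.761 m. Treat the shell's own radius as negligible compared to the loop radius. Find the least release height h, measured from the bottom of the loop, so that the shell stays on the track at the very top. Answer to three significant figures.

h_min ≈ 2.16 m

The moment of inertia is (2/3)MR², giving k ≡ I/(MR²) = 2/3.
At the top of the loop, the minimum-contact condition is Mg = Mv_top²/r, so v_top² = gr.
With ω = v/R, the kinetic energy at speed v is ½(1+k)Mv² = (5/6)Mv².
Energy conservation from release (height h) to the top (height 2r): Mgh = Mg(2r) + (5/6)M·gr.
Thus h_min = 2r + (1+k)r/2 = r(2 + 1.667/2) = 0.761 × 2.833 ≈ 2.16 m.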